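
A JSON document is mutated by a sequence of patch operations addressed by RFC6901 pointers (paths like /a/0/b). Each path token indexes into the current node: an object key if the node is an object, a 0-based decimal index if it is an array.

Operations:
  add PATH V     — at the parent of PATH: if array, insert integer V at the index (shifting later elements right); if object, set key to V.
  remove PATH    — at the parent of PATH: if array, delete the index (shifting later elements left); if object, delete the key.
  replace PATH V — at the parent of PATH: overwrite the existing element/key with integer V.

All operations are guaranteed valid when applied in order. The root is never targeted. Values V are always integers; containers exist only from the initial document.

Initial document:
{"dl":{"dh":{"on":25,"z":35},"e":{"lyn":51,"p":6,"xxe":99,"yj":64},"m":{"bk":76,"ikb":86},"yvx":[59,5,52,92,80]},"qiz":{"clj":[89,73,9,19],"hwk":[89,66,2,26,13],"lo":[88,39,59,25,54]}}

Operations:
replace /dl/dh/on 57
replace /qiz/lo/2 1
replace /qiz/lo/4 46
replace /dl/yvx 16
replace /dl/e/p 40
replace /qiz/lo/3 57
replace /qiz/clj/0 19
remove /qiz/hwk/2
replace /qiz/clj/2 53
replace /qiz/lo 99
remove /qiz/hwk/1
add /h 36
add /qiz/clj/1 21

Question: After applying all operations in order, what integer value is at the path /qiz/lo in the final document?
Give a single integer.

Answer: 99

Derivation:
After op 1 (replace /dl/dh/on 57): {"dl":{"dh":{"on":57,"z":35},"e":{"lyn":51,"p":6,"xxe":99,"yj":64},"m":{"bk":76,"ikb":86},"yvx":[59,5,52,92,80]},"qiz":{"clj":[89,73,9,19],"hwk":[89,66,2,26,13],"lo":[88,39,59,25,54]}}
After op 2 (replace /qiz/lo/2 1): {"dl":{"dh":{"on":57,"z":35},"e":{"lyn":51,"p":6,"xxe":99,"yj":64},"m":{"bk":76,"ikb":86},"yvx":[59,5,52,92,80]},"qiz":{"clj":[89,73,9,19],"hwk":[89,66,2,26,13],"lo":[88,39,1,25,54]}}
After op 3 (replace /qiz/lo/4 46): {"dl":{"dh":{"on":57,"z":35},"e":{"lyn":51,"p":6,"xxe":99,"yj":64},"m":{"bk":76,"ikb":86},"yvx":[59,5,52,92,80]},"qiz":{"clj":[89,73,9,19],"hwk":[89,66,2,26,13],"lo":[88,39,1,25,46]}}
After op 4 (replace /dl/yvx 16): {"dl":{"dh":{"on":57,"z":35},"e":{"lyn":51,"p":6,"xxe":99,"yj":64},"m":{"bk":76,"ikb":86},"yvx":16},"qiz":{"clj":[89,73,9,19],"hwk":[89,66,2,26,13],"lo":[88,39,1,25,46]}}
After op 5 (replace /dl/e/p 40): {"dl":{"dh":{"on":57,"z":35},"e":{"lyn":51,"p":40,"xxe":99,"yj":64},"m":{"bk":76,"ikb":86},"yvx":16},"qiz":{"clj":[89,73,9,19],"hwk":[89,66,2,26,13],"lo":[88,39,1,25,46]}}
After op 6 (replace /qiz/lo/3 57): {"dl":{"dh":{"on":57,"z":35},"e":{"lyn":51,"p":40,"xxe":99,"yj":64},"m":{"bk":76,"ikb":86},"yvx":16},"qiz":{"clj":[89,73,9,19],"hwk":[89,66,2,26,13],"lo":[88,39,1,57,46]}}
After op 7 (replace /qiz/clj/0 19): {"dl":{"dh":{"on":57,"z":35},"e":{"lyn":51,"p":40,"xxe":99,"yj":64},"m":{"bk":76,"ikb":86},"yvx":16},"qiz":{"clj":[19,73,9,19],"hwk":[89,66,2,26,13],"lo":[88,39,1,57,46]}}
After op 8 (remove /qiz/hwk/2): {"dl":{"dh":{"on":57,"z":35},"e":{"lyn":51,"p":40,"xxe":99,"yj":64},"m":{"bk":76,"ikb":86},"yvx":16},"qiz":{"clj":[19,73,9,19],"hwk":[89,66,26,13],"lo":[88,39,1,57,46]}}
After op 9 (replace /qiz/clj/2 53): {"dl":{"dh":{"on":57,"z":35},"e":{"lyn":51,"p":40,"xxe":99,"yj":64},"m":{"bk":76,"ikb":86},"yvx":16},"qiz":{"clj":[19,73,53,19],"hwk":[89,66,26,13],"lo":[88,39,1,57,46]}}
After op 10 (replace /qiz/lo 99): {"dl":{"dh":{"on":57,"z":35},"e":{"lyn":51,"p":40,"xxe":99,"yj":64},"m":{"bk":76,"ikb":86},"yvx":16},"qiz":{"clj":[19,73,53,19],"hwk":[89,66,26,13],"lo":99}}
After op 11 (remove /qiz/hwk/1): {"dl":{"dh":{"on":57,"z":35},"e":{"lyn":51,"p":40,"xxe":99,"yj":64},"m":{"bk":76,"ikb":86},"yvx":16},"qiz":{"clj":[19,73,53,19],"hwk":[89,26,13],"lo":99}}
After op 12 (add /h 36): {"dl":{"dh":{"on":57,"z":35},"e":{"lyn":51,"p":40,"xxe":99,"yj":64},"m":{"bk":76,"ikb":86},"yvx":16},"h":36,"qiz":{"clj":[19,73,53,19],"hwk":[89,26,13],"lo":99}}
After op 13 (add /qiz/clj/1 21): {"dl":{"dh":{"on":57,"z":35},"e":{"lyn":51,"p":40,"xxe":99,"yj":64},"m":{"bk":76,"ikb":86},"yvx":16},"h":36,"qiz":{"clj":[19,21,73,53,19],"hwk":[89,26,13],"lo":99}}
Value at /qiz/lo: 99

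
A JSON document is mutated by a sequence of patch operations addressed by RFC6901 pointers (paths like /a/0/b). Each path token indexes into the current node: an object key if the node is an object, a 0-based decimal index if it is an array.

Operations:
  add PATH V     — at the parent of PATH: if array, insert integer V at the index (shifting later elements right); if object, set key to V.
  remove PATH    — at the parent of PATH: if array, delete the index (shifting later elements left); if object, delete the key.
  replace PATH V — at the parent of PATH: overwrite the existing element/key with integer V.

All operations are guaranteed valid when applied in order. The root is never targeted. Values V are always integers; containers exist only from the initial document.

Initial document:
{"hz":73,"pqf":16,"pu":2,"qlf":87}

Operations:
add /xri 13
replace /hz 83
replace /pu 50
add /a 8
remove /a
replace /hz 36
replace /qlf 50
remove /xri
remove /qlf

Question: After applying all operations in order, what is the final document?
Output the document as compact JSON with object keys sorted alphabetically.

Answer: {"hz":36,"pqf":16,"pu":50}

Derivation:
After op 1 (add /xri 13): {"hz":73,"pqf":16,"pu":2,"qlf":87,"xri":13}
After op 2 (replace /hz 83): {"hz":83,"pqf":16,"pu":2,"qlf":87,"xri":13}
After op 3 (replace /pu 50): {"hz":83,"pqf":16,"pu":50,"qlf":87,"xri":13}
After op 4 (add /a 8): {"a":8,"hz":83,"pqf":16,"pu":50,"qlf":87,"xri":13}
After op 5 (remove /a): {"hz":83,"pqf":16,"pu":50,"qlf":87,"xri":13}
After op 6 (replace /hz 36): {"hz":36,"pqf":16,"pu":50,"qlf":87,"xri":13}
After op 7 (replace /qlf 50): {"hz":36,"pqf":16,"pu":50,"qlf":50,"xri":13}
After op 8 (remove /xri): {"hz":36,"pqf":16,"pu":50,"qlf":50}
After op 9 (remove /qlf): {"hz":36,"pqf":16,"pu":50}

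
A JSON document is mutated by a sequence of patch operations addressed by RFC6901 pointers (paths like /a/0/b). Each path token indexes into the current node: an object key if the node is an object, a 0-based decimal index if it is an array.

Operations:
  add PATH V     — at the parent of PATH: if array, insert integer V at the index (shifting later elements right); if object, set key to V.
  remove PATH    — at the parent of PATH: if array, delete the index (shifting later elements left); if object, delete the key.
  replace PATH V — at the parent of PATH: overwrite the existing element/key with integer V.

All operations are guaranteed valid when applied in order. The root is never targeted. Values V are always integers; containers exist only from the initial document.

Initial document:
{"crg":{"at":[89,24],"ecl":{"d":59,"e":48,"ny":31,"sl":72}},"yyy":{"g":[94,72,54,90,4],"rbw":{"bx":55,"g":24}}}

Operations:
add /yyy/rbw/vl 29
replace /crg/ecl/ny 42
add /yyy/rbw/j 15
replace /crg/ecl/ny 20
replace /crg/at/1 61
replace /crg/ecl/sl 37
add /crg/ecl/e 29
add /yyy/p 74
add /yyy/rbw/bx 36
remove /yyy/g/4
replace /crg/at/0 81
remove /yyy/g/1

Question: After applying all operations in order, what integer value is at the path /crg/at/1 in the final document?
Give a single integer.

After op 1 (add /yyy/rbw/vl 29): {"crg":{"at":[89,24],"ecl":{"d":59,"e":48,"ny":31,"sl":72}},"yyy":{"g":[94,72,54,90,4],"rbw":{"bx":55,"g":24,"vl":29}}}
After op 2 (replace /crg/ecl/ny 42): {"crg":{"at":[89,24],"ecl":{"d":59,"e":48,"ny":42,"sl":72}},"yyy":{"g":[94,72,54,90,4],"rbw":{"bx":55,"g":24,"vl":29}}}
After op 3 (add /yyy/rbw/j 15): {"crg":{"at":[89,24],"ecl":{"d":59,"e":48,"ny":42,"sl":72}},"yyy":{"g":[94,72,54,90,4],"rbw":{"bx":55,"g":24,"j":15,"vl":29}}}
After op 4 (replace /crg/ecl/ny 20): {"crg":{"at":[89,24],"ecl":{"d":59,"e":48,"ny":20,"sl":72}},"yyy":{"g":[94,72,54,90,4],"rbw":{"bx":55,"g":24,"j":15,"vl":29}}}
After op 5 (replace /crg/at/1 61): {"crg":{"at":[89,61],"ecl":{"d":59,"e":48,"ny":20,"sl":72}},"yyy":{"g":[94,72,54,90,4],"rbw":{"bx":55,"g":24,"j":15,"vl":29}}}
After op 6 (replace /crg/ecl/sl 37): {"crg":{"at":[89,61],"ecl":{"d":59,"e":48,"ny":20,"sl":37}},"yyy":{"g":[94,72,54,90,4],"rbw":{"bx":55,"g":24,"j":15,"vl":29}}}
After op 7 (add /crg/ecl/e 29): {"crg":{"at":[89,61],"ecl":{"d":59,"e":29,"ny":20,"sl":37}},"yyy":{"g":[94,72,54,90,4],"rbw":{"bx":55,"g":24,"j":15,"vl":29}}}
After op 8 (add /yyy/p 74): {"crg":{"at":[89,61],"ecl":{"d":59,"e":29,"ny":20,"sl":37}},"yyy":{"g":[94,72,54,90,4],"p":74,"rbw":{"bx":55,"g":24,"j":15,"vl":29}}}
After op 9 (add /yyy/rbw/bx 36): {"crg":{"at":[89,61],"ecl":{"d":59,"e":29,"ny":20,"sl":37}},"yyy":{"g":[94,72,54,90,4],"p":74,"rbw":{"bx":36,"g":24,"j":15,"vl":29}}}
After op 10 (remove /yyy/g/4): {"crg":{"at":[89,61],"ecl":{"d":59,"e":29,"ny":20,"sl":37}},"yyy":{"g":[94,72,54,90],"p":74,"rbw":{"bx":36,"g":24,"j":15,"vl":29}}}
After op 11 (replace /crg/at/0 81): {"crg":{"at":[81,61],"ecl":{"d":59,"e":29,"ny":20,"sl":37}},"yyy":{"g":[94,72,54,90],"p":74,"rbw":{"bx":36,"g":24,"j":15,"vl":29}}}
After op 12 (remove /yyy/g/1): {"crg":{"at":[81,61],"ecl":{"d":59,"e":29,"ny":20,"sl":37}},"yyy":{"g":[94,54,90],"p":74,"rbw":{"bx":36,"g":24,"j":15,"vl":29}}}
Value at /crg/at/1: 61

Answer: 61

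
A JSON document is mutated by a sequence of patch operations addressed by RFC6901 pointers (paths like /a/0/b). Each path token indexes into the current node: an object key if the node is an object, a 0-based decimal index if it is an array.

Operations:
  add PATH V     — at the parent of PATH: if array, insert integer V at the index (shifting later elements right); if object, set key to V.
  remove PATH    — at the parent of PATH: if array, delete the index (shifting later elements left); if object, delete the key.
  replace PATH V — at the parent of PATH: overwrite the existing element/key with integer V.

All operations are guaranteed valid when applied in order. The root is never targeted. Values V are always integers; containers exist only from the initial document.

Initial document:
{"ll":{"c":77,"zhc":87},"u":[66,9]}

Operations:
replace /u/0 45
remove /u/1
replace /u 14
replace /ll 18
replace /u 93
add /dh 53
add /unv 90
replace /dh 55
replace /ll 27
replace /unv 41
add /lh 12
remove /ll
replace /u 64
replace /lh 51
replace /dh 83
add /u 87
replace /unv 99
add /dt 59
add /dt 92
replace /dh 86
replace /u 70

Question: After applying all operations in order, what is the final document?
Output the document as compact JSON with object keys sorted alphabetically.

After op 1 (replace /u/0 45): {"ll":{"c":77,"zhc":87},"u":[45,9]}
After op 2 (remove /u/1): {"ll":{"c":77,"zhc":87},"u":[45]}
After op 3 (replace /u 14): {"ll":{"c":77,"zhc":87},"u":14}
After op 4 (replace /ll 18): {"ll":18,"u":14}
After op 5 (replace /u 93): {"ll":18,"u":93}
After op 6 (add /dh 53): {"dh":53,"ll":18,"u":93}
After op 7 (add /unv 90): {"dh":53,"ll":18,"u":93,"unv":90}
After op 8 (replace /dh 55): {"dh":55,"ll":18,"u":93,"unv":90}
After op 9 (replace /ll 27): {"dh":55,"ll":27,"u":93,"unv":90}
After op 10 (replace /unv 41): {"dh":55,"ll":27,"u":93,"unv":41}
After op 11 (add /lh 12): {"dh":55,"lh":12,"ll":27,"u":93,"unv":41}
After op 12 (remove /ll): {"dh":55,"lh":12,"u":93,"unv":41}
After op 13 (replace /u 64): {"dh":55,"lh":12,"u":64,"unv":41}
After op 14 (replace /lh 51): {"dh":55,"lh":51,"u":64,"unv":41}
After op 15 (replace /dh 83): {"dh":83,"lh":51,"u":64,"unv":41}
After op 16 (add /u 87): {"dh":83,"lh":51,"u":87,"unv":41}
After op 17 (replace /unv 99): {"dh":83,"lh":51,"u":87,"unv":99}
After op 18 (add /dt 59): {"dh":83,"dt":59,"lh":51,"u":87,"unv":99}
After op 19 (add /dt 92): {"dh":83,"dt":92,"lh":51,"u":87,"unv":99}
After op 20 (replace /dh 86): {"dh":86,"dt":92,"lh":51,"u":87,"unv":99}
After op 21 (replace /u 70): {"dh":86,"dt":92,"lh":51,"u":70,"unv":99}

Answer: {"dh":86,"dt":92,"lh":51,"u":70,"unv":99}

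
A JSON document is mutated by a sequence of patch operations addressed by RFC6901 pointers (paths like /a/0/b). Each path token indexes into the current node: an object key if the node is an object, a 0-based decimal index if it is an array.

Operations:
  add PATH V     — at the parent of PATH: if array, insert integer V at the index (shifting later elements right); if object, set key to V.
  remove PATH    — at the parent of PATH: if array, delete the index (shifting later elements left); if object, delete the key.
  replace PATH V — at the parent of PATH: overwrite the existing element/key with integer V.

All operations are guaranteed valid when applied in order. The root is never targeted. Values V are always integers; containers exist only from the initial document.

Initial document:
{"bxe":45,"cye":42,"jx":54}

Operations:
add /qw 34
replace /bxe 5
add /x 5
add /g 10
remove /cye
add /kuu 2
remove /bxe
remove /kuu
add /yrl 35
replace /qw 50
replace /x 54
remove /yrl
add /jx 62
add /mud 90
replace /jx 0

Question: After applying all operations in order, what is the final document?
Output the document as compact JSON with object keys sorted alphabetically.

Answer: {"g":10,"jx":0,"mud":90,"qw":50,"x":54}

Derivation:
After op 1 (add /qw 34): {"bxe":45,"cye":42,"jx":54,"qw":34}
After op 2 (replace /bxe 5): {"bxe":5,"cye":42,"jx":54,"qw":34}
After op 3 (add /x 5): {"bxe":5,"cye":42,"jx":54,"qw":34,"x":5}
After op 4 (add /g 10): {"bxe":5,"cye":42,"g":10,"jx":54,"qw":34,"x":5}
After op 5 (remove /cye): {"bxe":5,"g":10,"jx":54,"qw":34,"x":5}
After op 6 (add /kuu 2): {"bxe":5,"g":10,"jx":54,"kuu":2,"qw":34,"x":5}
After op 7 (remove /bxe): {"g":10,"jx":54,"kuu":2,"qw":34,"x":5}
After op 8 (remove /kuu): {"g":10,"jx":54,"qw":34,"x":5}
After op 9 (add /yrl 35): {"g":10,"jx":54,"qw":34,"x":5,"yrl":35}
After op 10 (replace /qw 50): {"g":10,"jx":54,"qw":50,"x":5,"yrl":35}
After op 11 (replace /x 54): {"g":10,"jx":54,"qw":50,"x":54,"yrl":35}
After op 12 (remove /yrl): {"g":10,"jx":54,"qw":50,"x":54}
After op 13 (add /jx 62): {"g":10,"jx":62,"qw":50,"x":54}
After op 14 (add /mud 90): {"g":10,"jx":62,"mud":90,"qw":50,"x":54}
After op 15 (replace /jx 0): {"g":10,"jx":0,"mud":90,"qw":50,"x":54}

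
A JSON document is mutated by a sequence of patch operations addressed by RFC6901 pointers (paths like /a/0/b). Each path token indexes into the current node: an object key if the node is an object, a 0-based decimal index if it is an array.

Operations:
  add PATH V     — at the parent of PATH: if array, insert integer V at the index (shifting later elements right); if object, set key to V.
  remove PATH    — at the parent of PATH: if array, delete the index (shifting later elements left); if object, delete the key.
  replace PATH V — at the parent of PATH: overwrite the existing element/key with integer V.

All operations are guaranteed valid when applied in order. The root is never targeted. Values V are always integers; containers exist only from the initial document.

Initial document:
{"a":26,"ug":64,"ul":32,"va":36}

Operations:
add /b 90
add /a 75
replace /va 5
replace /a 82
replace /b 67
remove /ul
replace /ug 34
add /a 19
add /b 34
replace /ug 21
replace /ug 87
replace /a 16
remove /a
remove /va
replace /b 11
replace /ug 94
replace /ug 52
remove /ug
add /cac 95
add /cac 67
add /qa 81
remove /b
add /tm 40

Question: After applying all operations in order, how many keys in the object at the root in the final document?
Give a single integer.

After op 1 (add /b 90): {"a":26,"b":90,"ug":64,"ul":32,"va":36}
After op 2 (add /a 75): {"a":75,"b":90,"ug":64,"ul":32,"va":36}
After op 3 (replace /va 5): {"a":75,"b":90,"ug":64,"ul":32,"va":5}
After op 4 (replace /a 82): {"a":82,"b":90,"ug":64,"ul":32,"va":5}
After op 5 (replace /b 67): {"a":82,"b":67,"ug":64,"ul":32,"va":5}
After op 6 (remove /ul): {"a":82,"b":67,"ug":64,"va":5}
After op 7 (replace /ug 34): {"a":82,"b":67,"ug":34,"va":5}
After op 8 (add /a 19): {"a":19,"b":67,"ug":34,"va":5}
After op 9 (add /b 34): {"a":19,"b":34,"ug":34,"va":5}
After op 10 (replace /ug 21): {"a":19,"b":34,"ug":21,"va":5}
After op 11 (replace /ug 87): {"a":19,"b":34,"ug":87,"va":5}
After op 12 (replace /a 16): {"a":16,"b":34,"ug":87,"va":5}
After op 13 (remove /a): {"b":34,"ug":87,"va":5}
After op 14 (remove /va): {"b":34,"ug":87}
After op 15 (replace /b 11): {"b":11,"ug":87}
After op 16 (replace /ug 94): {"b":11,"ug":94}
After op 17 (replace /ug 52): {"b":11,"ug":52}
After op 18 (remove /ug): {"b":11}
After op 19 (add /cac 95): {"b":11,"cac":95}
After op 20 (add /cac 67): {"b":11,"cac":67}
After op 21 (add /qa 81): {"b":11,"cac":67,"qa":81}
After op 22 (remove /b): {"cac":67,"qa":81}
After op 23 (add /tm 40): {"cac":67,"qa":81,"tm":40}
Size at the root: 3

Answer: 3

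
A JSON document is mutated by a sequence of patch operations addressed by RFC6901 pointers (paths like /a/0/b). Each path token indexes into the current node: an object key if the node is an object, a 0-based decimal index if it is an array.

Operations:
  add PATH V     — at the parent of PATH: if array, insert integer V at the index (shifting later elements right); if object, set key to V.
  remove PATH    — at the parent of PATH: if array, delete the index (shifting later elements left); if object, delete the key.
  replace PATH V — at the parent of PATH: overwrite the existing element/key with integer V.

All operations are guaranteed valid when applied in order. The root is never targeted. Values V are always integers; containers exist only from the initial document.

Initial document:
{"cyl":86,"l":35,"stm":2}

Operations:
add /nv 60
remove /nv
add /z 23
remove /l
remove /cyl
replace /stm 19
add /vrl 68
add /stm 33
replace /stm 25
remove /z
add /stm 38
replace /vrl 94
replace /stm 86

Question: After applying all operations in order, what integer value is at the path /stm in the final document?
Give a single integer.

Answer: 86

Derivation:
After op 1 (add /nv 60): {"cyl":86,"l":35,"nv":60,"stm":2}
After op 2 (remove /nv): {"cyl":86,"l":35,"stm":2}
After op 3 (add /z 23): {"cyl":86,"l":35,"stm":2,"z":23}
After op 4 (remove /l): {"cyl":86,"stm":2,"z":23}
After op 5 (remove /cyl): {"stm":2,"z":23}
After op 6 (replace /stm 19): {"stm":19,"z":23}
After op 7 (add /vrl 68): {"stm":19,"vrl":68,"z":23}
After op 8 (add /stm 33): {"stm":33,"vrl":68,"z":23}
After op 9 (replace /stm 25): {"stm":25,"vrl":68,"z":23}
After op 10 (remove /z): {"stm":25,"vrl":68}
After op 11 (add /stm 38): {"stm":38,"vrl":68}
After op 12 (replace /vrl 94): {"stm":38,"vrl":94}
After op 13 (replace /stm 86): {"stm":86,"vrl":94}
Value at /stm: 86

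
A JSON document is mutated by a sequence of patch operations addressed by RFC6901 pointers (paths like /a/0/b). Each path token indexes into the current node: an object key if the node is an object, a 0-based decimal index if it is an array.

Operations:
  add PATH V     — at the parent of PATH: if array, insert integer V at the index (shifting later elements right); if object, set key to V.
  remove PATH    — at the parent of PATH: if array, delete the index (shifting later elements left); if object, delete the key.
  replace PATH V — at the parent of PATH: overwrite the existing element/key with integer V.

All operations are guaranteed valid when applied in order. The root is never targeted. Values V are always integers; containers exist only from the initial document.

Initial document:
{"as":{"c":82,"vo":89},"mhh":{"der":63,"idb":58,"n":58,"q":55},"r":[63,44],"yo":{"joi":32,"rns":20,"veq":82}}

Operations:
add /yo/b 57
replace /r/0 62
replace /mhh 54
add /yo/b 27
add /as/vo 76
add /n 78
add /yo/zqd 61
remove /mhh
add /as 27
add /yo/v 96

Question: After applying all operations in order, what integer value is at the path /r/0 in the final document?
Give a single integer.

After op 1 (add /yo/b 57): {"as":{"c":82,"vo":89},"mhh":{"der":63,"idb":58,"n":58,"q":55},"r":[63,44],"yo":{"b":57,"joi":32,"rns":20,"veq":82}}
After op 2 (replace /r/0 62): {"as":{"c":82,"vo":89},"mhh":{"der":63,"idb":58,"n":58,"q":55},"r":[62,44],"yo":{"b":57,"joi":32,"rns":20,"veq":82}}
After op 3 (replace /mhh 54): {"as":{"c":82,"vo":89},"mhh":54,"r":[62,44],"yo":{"b":57,"joi":32,"rns":20,"veq":82}}
After op 4 (add /yo/b 27): {"as":{"c":82,"vo":89},"mhh":54,"r":[62,44],"yo":{"b":27,"joi":32,"rns":20,"veq":82}}
After op 5 (add /as/vo 76): {"as":{"c":82,"vo":76},"mhh":54,"r":[62,44],"yo":{"b":27,"joi":32,"rns":20,"veq":82}}
After op 6 (add /n 78): {"as":{"c":82,"vo":76},"mhh":54,"n":78,"r":[62,44],"yo":{"b":27,"joi":32,"rns":20,"veq":82}}
After op 7 (add /yo/zqd 61): {"as":{"c":82,"vo":76},"mhh":54,"n":78,"r":[62,44],"yo":{"b":27,"joi":32,"rns":20,"veq":82,"zqd":61}}
After op 8 (remove /mhh): {"as":{"c":82,"vo":76},"n":78,"r":[62,44],"yo":{"b":27,"joi":32,"rns":20,"veq":82,"zqd":61}}
After op 9 (add /as 27): {"as":27,"n":78,"r":[62,44],"yo":{"b":27,"joi":32,"rns":20,"veq":82,"zqd":61}}
After op 10 (add /yo/v 96): {"as":27,"n":78,"r":[62,44],"yo":{"b":27,"joi":32,"rns":20,"v":96,"veq":82,"zqd":61}}
Value at /r/0: 62

Answer: 62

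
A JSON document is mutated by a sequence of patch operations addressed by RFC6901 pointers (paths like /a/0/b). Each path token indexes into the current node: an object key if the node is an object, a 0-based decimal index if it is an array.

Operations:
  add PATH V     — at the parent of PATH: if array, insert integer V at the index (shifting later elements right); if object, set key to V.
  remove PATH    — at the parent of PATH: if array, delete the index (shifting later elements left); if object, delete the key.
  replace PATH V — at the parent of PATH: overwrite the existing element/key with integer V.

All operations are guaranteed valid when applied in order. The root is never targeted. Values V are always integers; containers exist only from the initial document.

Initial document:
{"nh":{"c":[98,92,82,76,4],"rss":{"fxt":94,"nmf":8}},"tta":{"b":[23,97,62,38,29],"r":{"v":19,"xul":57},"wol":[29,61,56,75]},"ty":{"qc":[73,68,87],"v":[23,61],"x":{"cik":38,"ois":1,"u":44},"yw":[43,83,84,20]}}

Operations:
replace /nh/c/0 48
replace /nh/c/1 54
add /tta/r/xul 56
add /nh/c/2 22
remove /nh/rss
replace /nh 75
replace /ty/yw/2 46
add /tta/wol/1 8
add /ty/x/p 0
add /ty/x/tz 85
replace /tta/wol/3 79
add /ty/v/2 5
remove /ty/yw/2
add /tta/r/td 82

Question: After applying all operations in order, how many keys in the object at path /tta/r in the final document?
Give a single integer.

After op 1 (replace /nh/c/0 48): {"nh":{"c":[48,92,82,76,4],"rss":{"fxt":94,"nmf":8}},"tta":{"b":[23,97,62,38,29],"r":{"v":19,"xul":57},"wol":[29,61,56,75]},"ty":{"qc":[73,68,87],"v":[23,61],"x":{"cik":38,"ois":1,"u":44},"yw":[43,83,84,20]}}
After op 2 (replace /nh/c/1 54): {"nh":{"c":[48,54,82,76,4],"rss":{"fxt":94,"nmf":8}},"tta":{"b":[23,97,62,38,29],"r":{"v":19,"xul":57},"wol":[29,61,56,75]},"ty":{"qc":[73,68,87],"v":[23,61],"x":{"cik":38,"ois":1,"u":44},"yw":[43,83,84,20]}}
After op 3 (add /tta/r/xul 56): {"nh":{"c":[48,54,82,76,4],"rss":{"fxt":94,"nmf":8}},"tta":{"b":[23,97,62,38,29],"r":{"v":19,"xul":56},"wol":[29,61,56,75]},"ty":{"qc":[73,68,87],"v":[23,61],"x":{"cik":38,"ois":1,"u":44},"yw":[43,83,84,20]}}
After op 4 (add /nh/c/2 22): {"nh":{"c":[48,54,22,82,76,4],"rss":{"fxt":94,"nmf":8}},"tta":{"b":[23,97,62,38,29],"r":{"v":19,"xul":56},"wol":[29,61,56,75]},"ty":{"qc":[73,68,87],"v":[23,61],"x":{"cik":38,"ois":1,"u":44},"yw":[43,83,84,20]}}
After op 5 (remove /nh/rss): {"nh":{"c":[48,54,22,82,76,4]},"tta":{"b":[23,97,62,38,29],"r":{"v":19,"xul":56},"wol":[29,61,56,75]},"ty":{"qc":[73,68,87],"v":[23,61],"x":{"cik":38,"ois":1,"u":44},"yw":[43,83,84,20]}}
After op 6 (replace /nh 75): {"nh":75,"tta":{"b":[23,97,62,38,29],"r":{"v":19,"xul":56},"wol":[29,61,56,75]},"ty":{"qc":[73,68,87],"v":[23,61],"x":{"cik":38,"ois":1,"u":44},"yw":[43,83,84,20]}}
After op 7 (replace /ty/yw/2 46): {"nh":75,"tta":{"b":[23,97,62,38,29],"r":{"v":19,"xul":56},"wol":[29,61,56,75]},"ty":{"qc":[73,68,87],"v":[23,61],"x":{"cik":38,"ois":1,"u":44},"yw":[43,83,46,20]}}
After op 8 (add /tta/wol/1 8): {"nh":75,"tta":{"b":[23,97,62,38,29],"r":{"v":19,"xul":56},"wol":[29,8,61,56,75]},"ty":{"qc":[73,68,87],"v":[23,61],"x":{"cik":38,"ois":1,"u":44},"yw":[43,83,46,20]}}
After op 9 (add /ty/x/p 0): {"nh":75,"tta":{"b":[23,97,62,38,29],"r":{"v":19,"xul":56},"wol":[29,8,61,56,75]},"ty":{"qc":[73,68,87],"v":[23,61],"x":{"cik":38,"ois":1,"p":0,"u":44},"yw":[43,83,46,20]}}
After op 10 (add /ty/x/tz 85): {"nh":75,"tta":{"b":[23,97,62,38,29],"r":{"v":19,"xul":56},"wol":[29,8,61,56,75]},"ty":{"qc":[73,68,87],"v":[23,61],"x":{"cik":38,"ois":1,"p":0,"tz":85,"u":44},"yw":[43,83,46,20]}}
After op 11 (replace /tta/wol/3 79): {"nh":75,"tta":{"b":[23,97,62,38,29],"r":{"v":19,"xul":56},"wol":[29,8,61,79,75]},"ty":{"qc":[73,68,87],"v":[23,61],"x":{"cik":38,"ois":1,"p":0,"tz":85,"u":44},"yw":[43,83,46,20]}}
After op 12 (add /ty/v/2 5): {"nh":75,"tta":{"b":[23,97,62,38,29],"r":{"v":19,"xul":56},"wol":[29,8,61,79,75]},"ty":{"qc":[73,68,87],"v":[23,61,5],"x":{"cik":38,"ois":1,"p":0,"tz":85,"u":44},"yw":[43,83,46,20]}}
After op 13 (remove /ty/yw/2): {"nh":75,"tta":{"b":[23,97,62,38,29],"r":{"v":19,"xul":56},"wol":[29,8,61,79,75]},"ty":{"qc":[73,68,87],"v":[23,61,5],"x":{"cik":38,"ois":1,"p":0,"tz":85,"u":44},"yw":[43,83,20]}}
After op 14 (add /tta/r/td 82): {"nh":75,"tta":{"b":[23,97,62,38,29],"r":{"td":82,"v":19,"xul":56},"wol":[29,8,61,79,75]},"ty":{"qc":[73,68,87],"v":[23,61,5],"x":{"cik":38,"ois":1,"p":0,"tz":85,"u":44},"yw":[43,83,20]}}
Size at path /tta/r: 3

Answer: 3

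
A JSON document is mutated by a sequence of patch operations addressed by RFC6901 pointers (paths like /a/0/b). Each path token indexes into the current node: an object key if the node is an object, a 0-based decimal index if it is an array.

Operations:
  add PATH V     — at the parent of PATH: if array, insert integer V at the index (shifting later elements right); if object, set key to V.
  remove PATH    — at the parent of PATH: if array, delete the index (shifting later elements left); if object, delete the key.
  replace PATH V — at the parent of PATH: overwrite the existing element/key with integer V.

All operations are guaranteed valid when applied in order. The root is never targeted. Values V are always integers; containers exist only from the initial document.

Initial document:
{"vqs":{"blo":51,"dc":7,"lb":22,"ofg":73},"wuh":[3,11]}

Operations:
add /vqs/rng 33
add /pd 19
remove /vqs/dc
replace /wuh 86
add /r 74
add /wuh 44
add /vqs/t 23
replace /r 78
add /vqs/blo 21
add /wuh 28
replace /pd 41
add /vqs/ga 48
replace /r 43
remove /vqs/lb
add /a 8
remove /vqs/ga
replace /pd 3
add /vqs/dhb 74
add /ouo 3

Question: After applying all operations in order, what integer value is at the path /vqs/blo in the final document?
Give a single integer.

Answer: 21

Derivation:
After op 1 (add /vqs/rng 33): {"vqs":{"blo":51,"dc":7,"lb":22,"ofg":73,"rng":33},"wuh":[3,11]}
After op 2 (add /pd 19): {"pd":19,"vqs":{"blo":51,"dc":7,"lb":22,"ofg":73,"rng":33},"wuh":[3,11]}
After op 3 (remove /vqs/dc): {"pd":19,"vqs":{"blo":51,"lb":22,"ofg":73,"rng":33},"wuh":[3,11]}
After op 4 (replace /wuh 86): {"pd":19,"vqs":{"blo":51,"lb":22,"ofg":73,"rng":33},"wuh":86}
After op 5 (add /r 74): {"pd":19,"r":74,"vqs":{"blo":51,"lb":22,"ofg":73,"rng":33},"wuh":86}
After op 6 (add /wuh 44): {"pd":19,"r":74,"vqs":{"blo":51,"lb":22,"ofg":73,"rng":33},"wuh":44}
After op 7 (add /vqs/t 23): {"pd":19,"r":74,"vqs":{"blo":51,"lb":22,"ofg":73,"rng":33,"t":23},"wuh":44}
After op 8 (replace /r 78): {"pd":19,"r":78,"vqs":{"blo":51,"lb":22,"ofg":73,"rng":33,"t":23},"wuh":44}
After op 9 (add /vqs/blo 21): {"pd":19,"r":78,"vqs":{"blo":21,"lb":22,"ofg":73,"rng":33,"t":23},"wuh":44}
After op 10 (add /wuh 28): {"pd":19,"r":78,"vqs":{"blo":21,"lb":22,"ofg":73,"rng":33,"t":23},"wuh":28}
After op 11 (replace /pd 41): {"pd":41,"r":78,"vqs":{"blo":21,"lb":22,"ofg":73,"rng":33,"t":23},"wuh":28}
After op 12 (add /vqs/ga 48): {"pd":41,"r":78,"vqs":{"blo":21,"ga":48,"lb":22,"ofg":73,"rng":33,"t":23},"wuh":28}
After op 13 (replace /r 43): {"pd":41,"r":43,"vqs":{"blo":21,"ga":48,"lb":22,"ofg":73,"rng":33,"t":23},"wuh":28}
After op 14 (remove /vqs/lb): {"pd":41,"r":43,"vqs":{"blo":21,"ga":48,"ofg":73,"rng":33,"t":23},"wuh":28}
After op 15 (add /a 8): {"a":8,"pd":41,"r":43,"vqs":{"blo":21,"ga":48,"ofg":73,"rng":33,"t":23},"wuh":28}
After op 16 (remove /vqs/ga): {"a":8,"pd":41,"r":43,"vqs":{"blo":21,"ofg":73,"rng":33,"t":23},"wuh":28}
After op 17 (replace /pd 3): {"a":8,"pd":3,"r":43,"vqs":{"blo":21,"ofg":73,"rng":33,"t":23},"wuh":28}
After op 18 (add /vqs/dhb 74): {"a":8,"pd":3,"r":43,"vqs":{"blo":21,"dhb":74,"ofg":73,"rng":33,"t":23},"wuh":28}
After op 19 (add /ouo 3): {"a":8,"ouo":3,"pd":3,"r":43,"vqs":{"blo":21,"dhb":74,"ofg":73,"rng":33,"t":23},"wuh":28}
Value at /vqs/blo: 21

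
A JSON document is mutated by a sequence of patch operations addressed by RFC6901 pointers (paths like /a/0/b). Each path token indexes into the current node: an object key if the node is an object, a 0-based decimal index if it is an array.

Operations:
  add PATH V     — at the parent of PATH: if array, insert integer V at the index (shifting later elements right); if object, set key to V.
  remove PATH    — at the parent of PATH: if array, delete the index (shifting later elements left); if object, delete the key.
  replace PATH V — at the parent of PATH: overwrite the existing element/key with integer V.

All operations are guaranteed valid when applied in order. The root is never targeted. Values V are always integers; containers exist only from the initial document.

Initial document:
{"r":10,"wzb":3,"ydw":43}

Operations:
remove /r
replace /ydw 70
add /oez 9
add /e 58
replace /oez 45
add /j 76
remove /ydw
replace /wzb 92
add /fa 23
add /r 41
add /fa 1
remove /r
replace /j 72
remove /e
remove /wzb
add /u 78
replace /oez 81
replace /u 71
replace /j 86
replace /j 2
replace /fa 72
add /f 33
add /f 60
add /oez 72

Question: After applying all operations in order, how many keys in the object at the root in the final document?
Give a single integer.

Answer: 5

Derivation:
After op 1 (remove /r): {"wzb":3,"ydw":43}
After op 2 (replace /ydw 70): {"wzb":3,"ydw":70}
After op 3 (add /oez 9): {"oez":9,"wzb":3,"ydw":70}
After op 4 (add /e 58): {"e":58,"oez":9,"wzb":3,"ydw":70}
After op 5 (replace /oez 45): {"e":58,"oez":45,"wzb":3,"ydw":70}
After op 6 (add /j 76): {"e":58,"j":76,"oez":45,"wzb":3,"ydw":70}
After op 7 (remove /ydw): {"e":58,"j":76,"oez":45,"wzb":3}
After op 8 (replace /wzb 92): {"e":58,"j":76,"oez":45,"wzb":92}
After op 9 (add /fa 23): {"e":58,"fa":23,"j":76,"oez":45,"wzb":92}
After op 10 (add /r 41): {"e":58,"fa":23,"j":76,"oez":45,"r":41,"wzb":92}
After op 11 (add /fa 1): {"e":58,"fa":1,"j":76,"oez":45,"r":41,"wzb":92}
After op 12 (remove /r): {"e":58,"fa":1,"j":76,"oez":45,"wzb":92}
After op 13 (replace /j 72): {"e":58,"fa":1,"j":72,"oez":45,"wzb":92}
After op 14 (remove /e): {"fa":1,"j":72,"oez":45,"wzb":92}
After op 15 (remove /wzb): {"fa":1,"j":72,"oez":45}
After op 16 (add /u 78): {"fa":1,"j":72,"oez":45,"u":78}
After op 17 (replace /oez 81): {"fa":1,"j":72,"oez":81,"u":78}
After op 18 (replace /u 71): {"fa":1,"j":72,"oez":81,"u":71}
After op 19 (replace /j 86): {"fa":1,"j":86,"oez":81,"u":71}
After op 20 (replace /j 2): {"fa":1,"j":2,"oez":81,"u":71}
After op 21 (replace /fa 72): {"fa":72,"j":2,"oez":81,"u":71}
After op 22 (add /f 33): {"f":33,"fa":72,"j":2,"oez":81,"u":71}
After op 23 (add /f 60): {"f":60,"fa":72,"j":2,"oez":81,"u":71}
After op 24 (add /oez 72): {"f":60,"fa":72,"j":2,"oez":72,"u":71}
Size at the root: 5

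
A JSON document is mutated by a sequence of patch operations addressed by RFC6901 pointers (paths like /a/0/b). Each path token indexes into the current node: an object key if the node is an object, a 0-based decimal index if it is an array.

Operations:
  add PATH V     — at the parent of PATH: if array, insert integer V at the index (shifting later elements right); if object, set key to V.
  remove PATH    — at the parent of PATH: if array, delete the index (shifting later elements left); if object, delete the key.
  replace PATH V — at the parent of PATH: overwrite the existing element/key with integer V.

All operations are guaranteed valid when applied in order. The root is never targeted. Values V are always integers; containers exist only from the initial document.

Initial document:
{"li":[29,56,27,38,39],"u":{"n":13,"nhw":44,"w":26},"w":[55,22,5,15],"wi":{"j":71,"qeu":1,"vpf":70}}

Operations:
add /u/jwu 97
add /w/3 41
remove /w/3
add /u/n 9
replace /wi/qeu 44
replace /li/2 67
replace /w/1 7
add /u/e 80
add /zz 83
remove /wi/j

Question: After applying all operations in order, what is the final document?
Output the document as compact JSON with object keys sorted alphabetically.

Answer: {"li":[29,56,67,38,39],"u":{"e":80,"jwu":97,"n":9,"nhw":44,"w":26},"w":[55,7,5,15],"wi":{"qeu":44,"vpf":70},"zz":83}

Derivation:
After op 1 (add /u/jwu 97): {"li":[29,56,27,38,39],"u":{"jwu":97,"n":13,"nhw":44,"w":26},"w":[55,22,5,15],"wi":{"j":71,"qeu":1,"vpf":70}}
After op 2 (add /w/3 41): {"li":[29,56,27,38,39],"u":{"jwu":97,"n":13,"nhw":44,"w":26},"w":[55,22,5,41,15],"wi":{"j":71,"qeu":1,"vpf":70}}
After op 3 (remove /w/3): {"li":[29,56,27,38,39],"u":{"jwu":97,"n":13,"nhw":44,"w":26},"w":[55,22,5,15],"wi":{"j":71,"qeu":1,"vpf":70}}
After op 4 (add /u/n 9): {"li":[29,56,27,38,39],"u":{"jwu":97,"n":9,"nhw":44,"w":26},"w":[55,22,5,15],"wi":{"j":71,"qeu":1,"vpf":70}}
After op 5 (replace /wi/qeu 44): {"li":[29,56,27,38,39],"u":{"jwu":97,"n":9,"nhw":44,"w":26},"w":[55,22,5,15],"wi":{"j":71,"qeu":44,"vpf":70}}
After op 6 (replace /li/2 67): {"li":[29,56,67,38,39],"u":{"jwu":97,"n":9,"nhw":44,"w":26},"w":[55,22,5,15],"wi":{"j":71,"qeu":44,"vpf":70}}
After op 7 (replace /w/1 7): {"li":[29,56,67,38,39],"u":{"jwu":97,"n":9,"nhw":44,"w":26},"w":[55,7,5,15],"wi":{"j":71,"qeu":44,"vpf":70}}
After op 8 (add /u/e 80): {"li":[29,56,67,38,39],"u":{"e":80,"jwu":97,"n":9,"nhw":44,"w":26},"w":[55,7,5,15],"wi":{"j":71,"qeu":44,"vpf":70}}
After op 9 (add /zz 83): {"li":[29,56,67,38,39],"u":{"e":80,"jwu":97,"n":9,"nhw":44,"w":26},"w":[55,7,5,15],"wi":{"j":71,"qeu":44,"vpf":70},"zz":83}
After op 10 (remove /wi/j): {"li":[29,56,67,38,39],"u":{"e":80,"jwu":97,"n":9,"nhw":44,"w":26},"w":[55,7,5,15],"wi":{"qeu":44,"vpf":70},"zz":83}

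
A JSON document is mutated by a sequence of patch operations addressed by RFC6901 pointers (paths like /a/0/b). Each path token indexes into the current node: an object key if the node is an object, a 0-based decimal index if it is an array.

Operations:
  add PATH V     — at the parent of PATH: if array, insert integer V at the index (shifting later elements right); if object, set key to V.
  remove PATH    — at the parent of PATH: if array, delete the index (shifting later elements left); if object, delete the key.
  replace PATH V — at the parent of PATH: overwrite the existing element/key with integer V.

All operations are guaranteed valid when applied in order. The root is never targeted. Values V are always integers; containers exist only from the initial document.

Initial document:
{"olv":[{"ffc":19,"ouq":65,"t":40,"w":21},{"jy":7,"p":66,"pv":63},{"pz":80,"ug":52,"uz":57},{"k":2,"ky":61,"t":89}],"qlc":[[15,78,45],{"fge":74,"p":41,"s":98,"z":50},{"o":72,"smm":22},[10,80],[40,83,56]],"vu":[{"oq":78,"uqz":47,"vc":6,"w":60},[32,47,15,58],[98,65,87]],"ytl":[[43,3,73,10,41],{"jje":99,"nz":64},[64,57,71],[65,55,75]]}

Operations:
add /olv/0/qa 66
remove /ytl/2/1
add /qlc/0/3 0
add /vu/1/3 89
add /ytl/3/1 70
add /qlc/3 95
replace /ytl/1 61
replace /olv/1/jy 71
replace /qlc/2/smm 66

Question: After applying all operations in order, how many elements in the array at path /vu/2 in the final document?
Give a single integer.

After op 1 (add /olv/0/qa 66): {"olv":[{"ffc":19,"ouq":65,"qa":66,"t":40,"w":21},{"jy":7,"p":66,"pv":63},{"pz":80,"ug":52,"uz":57},{"k":2,"ky":61,"t":89}],"qlc":[[15,78,45],{"fge":74,"p":41,"s":98,"z":50},{"o":72,"smm":22},[10,80],[40,83,56]],"vu":[{"oq":78,"uqz":47,"vc":6,"w":60},[32,47,15,58],[98,65,87]],"ytl":[[43,3,73,10,41],{"jje":99,"nz":64},[64,57,71],[65,55,75]]}
After op 2 (remove /ytl/2/1): {"olv":[{"ffc":19,"ouq":65,"qa":66,"t":40,"w":21},{"jy":7,"p":66,"pv":63},{"pz":80,"ug":52,"uz":57},{"k":2,"ky":61,"t":89}],"qlc":[[15,78,45],{"fge":74,"p":41,"s":98,"z":50},{"o":72,"smm":22},[10,80],[40,83,56]],"vu":[{"oq":78,"uqz":47,"vc":6,"w":60},[32,47,15,58],[98,65,87]],"ytl":[[43,3,73,10,41],{"jje":99,"nz":64},[64,71],[65,55,75]]}
After op 3 (add /qlc/0/3 0): {"olv":[{"ffc":19,"ouq":65,"qa":66,"t":40,"w":21},{"jy":7,"p":66,"pv":63},{"pz":80,"ug":52,"uz":57},{"k":2,"ky":61,"t":89}],"qlc":[[15,78,45,0],{"fge":74,"p":41,"s":98,"z":50},{"o":72,"smm":22},[10,80],[40,83,56]],"vu":[{"oq":78,"uqz":47,"vc":6,"w":60},[32,47,15,58],[98,65,87]],"ytl":[[43,3,73,10,41],{"jje":99,"nz":64},[64,71],[65,55,75]]}
After op 4 (add /vu/1/3 89): {"olv":[{"ffc":19,"ouq":65,"qa":66,"t":40,"w":21},{"jy":7,"p":66,"pv":63},{"pz":80,"ug":52,"uz":57},{"k":2,"ky":61,"t":89}],"qlc":[[15,78,45,0],{"fge":74,"p":41,"s":98,"z":50},{"o":72,"smm":22},[10,80],[40,83,56]],"vu":[{"oq":78,"uqz":47,"vc":6,"w":60},[32,47,15,89,58],[98,65,87]],"ytl":[[43,3,73,10,41],{"jje":99,"nz":64},[64,71],[65,55,75]]}
After op 5 (add /ytl/3/1 70): {"olv":[{"ffc":19,"ouq":65,"qa":66,"t":40,"w":21},{"jy":7,"p":66,"pv":63},{"pz":80,"ug":52,"uz":57},{"k":2,"ky":61,"t":89}],"qlc":[[15,78,45,0],{"fge":74,"p":41,"s":98,"z":50},{"o":72,"smm":22},[10,80],[40,83,56]],"vu":[{"oq":78,"uqz":47,"vc":6,"w":60},[32,47,15,89,58],[98,65,87]],"ytl":[[43,3,73,10,41],{"jje":99,"nz":64},[64,71],[65,70,55,75]]}
After op 6 (add /qlc/3 95): {"olv":[{"ffc":19,"ouq":65,"qa":66,"t":40,"w":21},{"jy":7,"p":66,"pv":63},{"pz":80,"ug":52,"uz":57},{"k":2,"ky":61,"t":89}],"qlc":[[15,78,45,0],{"fge":74,"p":41,"s":98,"z":50},{"o":72,"smm":22},95,[10,80],[40,83,56]],"vu":[{"oq":78,"uqz":47,"vc":6,"w":60},[32,47,15,89,58],[98,65,87]],"ytl":[[43,3,73,10,41],{"jje":99,"nz":64},[64,71],[65,70,55,75]]}
After op 7 (replace /ytl/1 61): {"olv":[{"ffc":19,"ouq":65,"qa":66,"t":40,"w":21},{"jy":7,"p":66,"pv":63},{"pz":80,"ug":52,"uz":57},{"k":2,"ky":61,"t":89}],"qlc":[[15,78,45,0],{"fge":74,"p":41,"s":98,"z":50},{"o":72,"smm":22},95,[10,80],[40,83,56]],"vu":[{"oq":78,"uqz":47,"vc":6,"w":60},[32,47,15,89,58],[98,65,87]],"ytl":[[43,3,73,10,41],61,[64,71],[65,70,55,75]]}
After op 8 (replace /olv/1/jy 71): {"olv":[{"ffc":19,"ouq":65,"qa":66,"t":40,"w":21},{"jy":71,"p":66,"pv":63},{"pz":80,"ug":52,"uz":57},{"k":2,"ky":61,"t":89}],"qlc":[[15,78,45,0],{"fge":74,"p":41,"s":98,"z":50},{"o":72,"smm":22},95,[10,80],[40,83,56]],"vu":[{"oq":78,"uqz":47,"vc":6,"w":60},[32,47,15,89,58],[98,65,87]],"ytl":[[43,3,73,10,41],61,[64,71],[65,70,55,75]]}
After op 9 (replace /qlc/2/smm 66): {"olv":[{"ffc":19,"ouq":65,"qa":66,"t":40,"w":21},{"jy":71,"p":66,"pv":63},{"pz":80,"ug":52,"uz":57},{"k":2,"ky":61,"t":89}],"qlc":[[15,78,45,0],{"fge":74,"p":41,"s":98,"z":50},{"o":72,"smm":66},95,[10,80],[40,83,56]],"vu":[{"oq":78,"uqz":47,"vc":6,"w":60},[32,47,15,89,58],[98,65,87]],"ytl":[[43,3,73,10,41],61,[64,71],[65,70,55,75]]}
Size at path /vu/2: 3

Answer: 3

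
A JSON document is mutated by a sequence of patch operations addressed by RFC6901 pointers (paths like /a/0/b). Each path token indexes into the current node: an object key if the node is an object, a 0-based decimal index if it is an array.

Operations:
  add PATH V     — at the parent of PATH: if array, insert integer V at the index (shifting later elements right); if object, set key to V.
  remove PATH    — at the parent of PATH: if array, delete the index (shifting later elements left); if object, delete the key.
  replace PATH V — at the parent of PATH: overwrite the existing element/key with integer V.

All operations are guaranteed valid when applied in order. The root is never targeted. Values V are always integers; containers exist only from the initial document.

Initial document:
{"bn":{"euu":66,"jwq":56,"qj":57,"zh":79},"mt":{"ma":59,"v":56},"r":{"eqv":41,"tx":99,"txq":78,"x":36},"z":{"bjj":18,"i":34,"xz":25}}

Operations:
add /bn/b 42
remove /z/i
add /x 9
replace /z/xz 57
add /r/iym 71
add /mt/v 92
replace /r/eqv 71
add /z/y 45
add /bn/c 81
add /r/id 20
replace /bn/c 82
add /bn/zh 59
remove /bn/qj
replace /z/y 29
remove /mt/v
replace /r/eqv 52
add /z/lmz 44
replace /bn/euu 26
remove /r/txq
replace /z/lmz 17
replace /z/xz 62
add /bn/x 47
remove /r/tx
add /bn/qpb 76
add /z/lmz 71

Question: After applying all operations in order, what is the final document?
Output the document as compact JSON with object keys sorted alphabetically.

Answer: {"bn":{"b":42,"c":82,"euu":26,"jwq":56,"qpb":76,"x":47,"zh":59},"mt":{"ma":59},"r":{"eqv":52,"id":20,"iym":71,"x":36},"x":9,"z":{"bjj":18,"lmz":71,"xz":62,"y":29}}

Derivation:
After op 1 (add /bn/b 42): {"bn":{"b":42,"euu":66,"jwq":56,"qj":57,"zh":79},"mt":{"ma":59,"v":56},"r":{"eqv":41,"tx":99,"txq":78,"x":36},"z":{"bjj":18,"i":34,"xz":25}}
After op 2 (remove /z/i): {"bn":{"b":42,"euu":66,"jwq":56,"qj":57,"zh":79},"mt":{"ma":59,"v":56},"r":{"eqv":41,"tx":99,"txq":78,"x":36},"z":{"bjj":18,"xz":25}}
After op 3 (add /x 9): {"bn":{"b":42,"euu":66,"jwq":56,"qj":57,"zh":79},"mt":{"ma":59,"v":56},"r":{"eqv":41,"tx":99,"txq":78,"x":36},"x":9,"z":{"bjj":18,"xz":25}}
After op 4 (replace /z/xz 57): {"bn":{"b":42,"euu":66,"jwq":56,"qj":57,"zh":79},"mt":{"ma":59,"v":56},"r":{"eqv":41,"tx":99,"txq":78,"x":36},"x":9,"z":{"bjj":18,"xz":57}}
After op 5 (add /r/iym 71): {"bn":{"b":42,"euu":66,"jwq":56,"qj":57,"zh":79},"mt":{"ma":59,"v":56},"r":{"eqv":41,"iym":71,"tx":99,"txq":78,"x":36},"x":9,"z":{"bjj":18,"xz":57}}
After op 6 (add /mt/v 92): {"bn":{"b":42,"euu":66,"jwq":56,"qj":57,"zh":79},"mt":{"ma":59,"v":92},"r":{"eqv":41,"iym":71,"tx":99,"txq":78,"x":36},"x":9,"z":{"bjj":18,"xz":57}}
After op 7 (replace /r/eqv 71): {"bn":{"b":42,"euu":66,"jwq":56,"qj":57,"zh":79},"mt":{"ma":59,"v":92},"r":{"eqv":71,"iym":71,"tx":99,"txq":78,"x":36},"x":9,"z":{"bjj":18,"xz":57}}
After op 8 (add /z/y 45): {"bn":{"b":42,"euu":66,"jwq":56,"qj":57,"zh":79},"mt":{"ma":59,"v":92},"r":{"eqv":71,"iym":71,"tx":99,"txq":78,"x":36},"x":9,"z":{"bjj":18,"xz":57,"y":45}}
After op 9 (add /bn/c 81): {"bn":{"b":42,"c":81,"euu":66,"jwq":56,"qj":57,"zh":79},"mt":{"ma":59,"v":92},"r":{"eqv":71,"iym":71,"tx":99,"txq":78,"x":36},"x":9,"z":{"bjj":18,"xz":57,"y":45}}
After op 10 (add /r/id 20): {"bn":{"b":42,"c":81,"euu":66,"jwq":56,"qj":57,"zh":79},"mt":{"ma":59,"v":92},"r":{"eqv":71,"id":20,"iym":71,"tx":99,"txq":78,"x":36},"x":9,"z":{"bjj":18,"xz":57,"y":45}}
After op 11 (replace /bn/c 82): {"bn":{"b":42,"c":82,"euu":66,"jwq":56,"qj":57,"zh":79},"mt":{"ma":59,"v":92},"r":{"eqv":71,"id":20,"iym":71,"tx":99,"txq":78,"x":36},"x":9,"z":{"bjj":18,"xz":57,"y":45}}
After op 12 (add /bn/zh 59): {"bn":{"b":42,"c":82,"euu":66,"jwq":56,"qj":57,"zh":59},"mt":{"ma":59,"v":92},"r":{"eqv":71,"id":20,"iym":71,"tx":99,"txq":78,"x":36},"x":9,"z":{"bjj":18,"xz":57,"y":45}}
After op 13 (remove /bn/qj): {"bn":{"b":42,"c":82,"euu":66,"jwq":56,"zh":59},"mt":{"ma":59,"v":92},"r":{"eqv":71,"id":20,"iym":71,"tx":99,"txq":78,"x":36},"x":9,"z":{"bjj":18,"xz":57,"y":45}}
After op 14 (replace /z/y 29): {"bn":{"b":42,"c":82,"euu":66,"jwq":56,"zh":59},"mt":{"ma":59,"v":92},"r":{"eqv":71,"id":20,"iym":71,"tx":99,"txq":78,"x":36},"x":9,"z":{"bjj":18,"xz":57,"y":29}}
After op 15 (remove /mt/v): {"bn":{"b":42,"c":82,"euu":66,"jwq":56,"zh":59},"mt":{"ma":59},"r":{"eqv":71,"id":20,"iym":71,"tx":99,"txq":78,"x":36},"x":9,"z":{"bjj":18,"xz":57,"y":29}}
After op 16 (replace /r/eqv 52): {"bn":{"b":42,"c":82,"euu":66,"jwq":56,"zh":59},"mt":{"ma":59},"r":{"eqv":52,"id":20,"iym":71,"tx":99,"txq":78,"x":36},"x":9,"z":{"bjj":18,"xz":57,"y":29}}
After op 17 (add /z/lmz 44): {"bn":{"b":42,"c":82,"euu":66,"jwq":56,"zh":59},"mt":{"ma":59},"r":{"eqv":52,"id":20,"iym":71,"tx":99,"txq":78,"x":36},"x":9,"z":{"bjj":18,"lmz":44,"xz":57,"y":29}}
After op 18 (replace /bn/euu 26): {"bn":{"b":42,"c":82,"euu":26,"jwq":56,"zh":59},"mt":{"ma":59},"r":{"eqv":52,"id":20,"iym":71,"tx":99,"txq":78,"x":36},"x":9,"z":{"bjj":18,"lmz":44,"xz":57,"y":29}}
After op 19 (remove /r/txq): {"bn":{"b":42,"c":82,"euu":26,"jwq":56,"zh":59},"mt":{"ma":59},"r":{"eqv":52,"id":20,"iym":71,"tx":99,"x":36},"x":9,"z":{"bjj":18,"lmz":44,"xz":57,"y":29}}
After op 20 (replace /z/lmz 17): {"bn":{"b":42,"c":82,"euu":26,"jwq":56,"zh":59},"mt":{"ma":59},"r":{"eqv":52,"id":20,"iym":71,"tx":99,"x":36},"x":9,"z":{"bjj":18,"lmz":17,"xz":57,"y":29}}
After op 21 (replace /z/xz 62): {"bn":{"b":42,"c":82,"euu":26,"jwq":56,"zh":59},"mt":{"ma":59},"r":{"eqv":52,"id":20,"iym":71,"tx":99,"x":36},"x":9,"z":{"bjj":18,"lmz":17,"xz":62,"y":29}}
After op 22 (add /bn/x 47): {"bn":{"b":42,"c":82,"euu":26,"jwq":56,"x":47,"zh":59},"mt":{"ma":59},"r":{"eqv":52,"id":20,"iym":71,"tx":99,"x":36},"x":9,"z":{"bjj":18,"lmz":17,"xz":62,"y":29}}
After op 23 (remove /r/tx): {"bn":{"b":42,"c":82,"euu":26,"jwq":56,"x":47,"zh":59},"mt":{"ma":59},"r":{"eqv":52,"id":20,"iym":71,"x":36},"x":9,"z":{"bjj":18,"lmz":17,"xz":62,"y":29}}
After op 24 (add /bn/qpb 76): {"bn":{"b":42,"c":82,"euu":26,"jwq":56,"qpb":76,"x":47,"zh":59},"mt":{"ma":59},"r":{"eqv":52,"id":20,"iym":71,"x":36},"x":9,"z":{"bjj":18,"lmz":17,"xz":62,"y":29}}
After op 25 (add /z/lmz 71): {"bn":{"b":42,"c":82,"euu":26,"jwq":56,"qpb":76,"x":47,"zh":59},"mt":{"ma":59},"r":{"eqv":52,"id":20,"iym":71,"x":36},"x":9,"z":{"bjj":18,"lmz":71,"xz":62,"y":29}}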